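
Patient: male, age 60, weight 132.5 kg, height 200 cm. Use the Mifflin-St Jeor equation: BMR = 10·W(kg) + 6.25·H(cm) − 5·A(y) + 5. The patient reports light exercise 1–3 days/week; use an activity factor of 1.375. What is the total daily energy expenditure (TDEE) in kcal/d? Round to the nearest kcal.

3135 kcal/d

Mifflin-St Jeor (male): BMR = 10(132.5) + 6.25(200) − 5(60) + 5 = 1325 + 1250 − 300 + 5 = 2280 kcal/day.
TEE = BMR × activity factor = 2280 × 1.375 = 3135 kcal/day.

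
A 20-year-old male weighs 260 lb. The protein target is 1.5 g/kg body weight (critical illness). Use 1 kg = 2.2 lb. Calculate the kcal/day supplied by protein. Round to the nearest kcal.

709 kcal/day

Weight in kg = 260 ÷ 2.2 = 118.1818 kg.
Protein = 1.5 g/kg × 118.1818 kg = 177.2727 g/day.
Protein energy = 177.2727 g × 4 kcal/g = 709.0909 kcal/day.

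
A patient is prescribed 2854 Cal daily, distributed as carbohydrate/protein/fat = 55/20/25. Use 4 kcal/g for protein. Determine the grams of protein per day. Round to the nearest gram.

143 g/day

Protein energy = 20% × 2854 = 570.8 kcal.
At 4 kcal/g: 570.8 ÷ 4 = 142.7 g.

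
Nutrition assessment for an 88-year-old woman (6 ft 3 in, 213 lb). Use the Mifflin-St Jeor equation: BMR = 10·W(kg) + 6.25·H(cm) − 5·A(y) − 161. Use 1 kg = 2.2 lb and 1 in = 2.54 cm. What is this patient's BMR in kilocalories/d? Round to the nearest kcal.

1558 kilocalories/d

Convert to metric: weight = 213 ÷ 2.2 = 96.8182 kg; height = (6×12 + 3) × 2.54 = 75 × 2.54 = 190.5 cm.
Mifflin-St Jeor (female): BMR = 10(96.8182) + 6.25(190.5) − 5(88) − 161 = 968.1818 + 1190.625 − 440 − 161 = 1557.8068 kcal/day.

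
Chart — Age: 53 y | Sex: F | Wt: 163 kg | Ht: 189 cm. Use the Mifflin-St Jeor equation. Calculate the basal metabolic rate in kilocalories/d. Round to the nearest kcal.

2385 kilocalories/d

Mifflin-St Jeor (female): BMR = 10(163) + 6.25(189) − 5(53) − 161 = 1630 + 1181.25 − 265 − 161 = 2385.25 kcal/day.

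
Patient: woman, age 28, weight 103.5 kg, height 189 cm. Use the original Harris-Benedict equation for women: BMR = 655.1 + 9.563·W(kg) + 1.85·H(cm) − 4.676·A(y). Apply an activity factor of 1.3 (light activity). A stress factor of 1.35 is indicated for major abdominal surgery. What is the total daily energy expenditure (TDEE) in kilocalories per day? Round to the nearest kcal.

3271 kilocalories per day

Harris-Benedict: BMR = 655.1 + 9.563(103.5) + 1.85(189) − 4.676(28) = 1863.5925 kcal/day.
TEE = BMR × activity factor = 1863.5925 × 1.3 = 2422.6703 kcal/day.
Apply stress factor: 2422.6703 × 1.35 = 3270.6048 kcal/day.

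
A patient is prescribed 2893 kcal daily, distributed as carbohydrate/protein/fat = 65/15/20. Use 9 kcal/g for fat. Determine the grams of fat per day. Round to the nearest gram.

64 g/day

Fat energy = 20% × 2893 = 578.6 kcal.
At 9 kcal/g: 578.6 ÷ 9 = 64.2889 g.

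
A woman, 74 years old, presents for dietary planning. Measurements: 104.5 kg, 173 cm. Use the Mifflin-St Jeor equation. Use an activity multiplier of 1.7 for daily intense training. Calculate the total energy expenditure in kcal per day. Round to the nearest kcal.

2712 kcal per day

Mifflin-St Jeor (female): BMR = 10(104.5) + 6.25(173) − 5(74) − 161 = 1045 + 1081.25 − 370 − 161 = 1595.25 kcal/day.
TEE = BMR × activity factor = 1595.25 × 1.7 = 2711.925 kcal/day.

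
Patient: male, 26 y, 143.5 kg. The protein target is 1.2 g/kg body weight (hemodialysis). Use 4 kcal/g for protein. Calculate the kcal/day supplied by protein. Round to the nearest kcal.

689 kcal/day

Protein = 1.2 g/kg × 143.5 kg = 172.2 g/day.
Protein energy = 172.2 g × 4 kcal/g = 688.8 kcal/day.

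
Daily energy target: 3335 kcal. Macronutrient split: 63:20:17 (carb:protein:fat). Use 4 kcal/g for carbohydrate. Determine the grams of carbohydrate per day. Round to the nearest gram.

Carbohydrate energy = 63% × 3335 = 2101.05 kcal.
At 4 kcal/g: 2101.05 ÷ 4 = 525.2625 g.

525 g/day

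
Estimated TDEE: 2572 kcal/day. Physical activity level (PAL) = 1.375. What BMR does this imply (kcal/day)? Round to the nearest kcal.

1871 kcal/day

BMR = TEE ÷ activity factor = 2572 ÷ 1.375 = 1870.5455 kcal/day.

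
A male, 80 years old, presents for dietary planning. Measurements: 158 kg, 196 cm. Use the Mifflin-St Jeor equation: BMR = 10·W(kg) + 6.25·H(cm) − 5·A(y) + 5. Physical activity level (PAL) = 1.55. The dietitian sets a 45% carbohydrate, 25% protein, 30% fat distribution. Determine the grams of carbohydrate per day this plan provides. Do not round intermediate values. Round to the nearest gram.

Mifflin-St Jeor (male): BMR = 10(158) + 6.25(196) − 5(80) + 5 = 1580 + 1225 − 400 + 5 = 2410 kcal/day.
TEE = 2410 × 1.55 = 3735.5 kcal/day.
Carbohydrate energy = 45% × 3735.5 = 1680.975 kcal.
Carbohydrate = 1680.975 ÷ 4 kcal/g = 420.2438 g.

420 g/day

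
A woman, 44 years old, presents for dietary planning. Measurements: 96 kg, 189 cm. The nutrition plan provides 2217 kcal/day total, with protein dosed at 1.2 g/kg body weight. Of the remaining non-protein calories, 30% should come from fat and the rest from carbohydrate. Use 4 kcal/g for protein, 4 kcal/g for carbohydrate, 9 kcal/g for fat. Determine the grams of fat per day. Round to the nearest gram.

Protein = 1.2 × 96 = 115.2 g → 115.2 × 4 = 460.8 kcal.
Non-protein calories = 2217 − 460.8 = 1756.2 kcal.
Fat: 30% × 1756.2 = 526.86 kcal; carbohydrate: 1229.34 kcal.
Fat: 526.86 kcal ÷ 9 kcal/g = 58.54 g.

59 g/day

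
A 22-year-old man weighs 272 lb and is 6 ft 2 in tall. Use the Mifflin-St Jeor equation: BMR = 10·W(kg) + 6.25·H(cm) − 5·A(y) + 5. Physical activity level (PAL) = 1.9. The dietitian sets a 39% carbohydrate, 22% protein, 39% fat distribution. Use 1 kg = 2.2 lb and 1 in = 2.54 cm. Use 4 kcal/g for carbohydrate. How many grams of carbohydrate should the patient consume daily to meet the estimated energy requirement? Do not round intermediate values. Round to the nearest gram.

Convert to metric: weight = 272 ÷ 2.2 = 123.6364 kg; height = (6×12 + 2) × 2.54 = 74 × 2.54 = 187.96 cm.
Mifflin-St Jeor (male): BMR = 10(123.6364) + 6.25(187.96) − 5(22) + 5 = 1236.3636 + 1174.75 − 110 + 5 = 2306.1136 kcal/day.
TEE = 2306.1136 × 1.9 = 4381.6159 kcal/day.
Carbohydrate energy = 39% × 4381.6159 = 1708.8302 kcal.
Carbohydrate = 1708.8302 ÷ 4 kcal/g = 427.2076 g.

427 g/day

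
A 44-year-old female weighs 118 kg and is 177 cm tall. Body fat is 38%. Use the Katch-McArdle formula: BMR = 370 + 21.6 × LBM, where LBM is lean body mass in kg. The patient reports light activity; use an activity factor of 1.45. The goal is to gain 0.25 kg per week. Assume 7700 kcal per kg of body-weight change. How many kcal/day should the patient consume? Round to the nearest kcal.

LBM = 118 × (1 − 0.38) = 73.16 kg. Katch-McArdle: BMR = 370 + 21.6 × 73.16 = 1950.256 kcal/day.
TEE = 1950.256 × 1.45 = 2827.8712 kcal/day.
Required daily surplus = 0.25 × 7700 ÷ 7 = 275 kcal/day.
Target intake = 2827.8712 + 275 = 3102.8712 kcal/day.

3103 kcal/day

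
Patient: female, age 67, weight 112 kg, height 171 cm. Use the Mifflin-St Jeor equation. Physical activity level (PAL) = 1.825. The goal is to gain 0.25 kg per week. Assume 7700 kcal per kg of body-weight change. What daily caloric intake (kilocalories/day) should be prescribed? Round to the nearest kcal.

Mifflin-St Jeor (female): BMR = 10(112) + 6.25(171) − 5(67) − 161 = 1120 + 1068.75 − 335 − 161 = 1692.75 kcal/day.
TEE = 1692.75 × 1.825 = 3089.2688 kcal/day.
Required daily surplus = 0.25 × 7700 ÷ 7 = 275 kcal/day.
Target intake = 3089.2688 + 275 = 3364.2688 kcal/day.

3364 kilocalories/day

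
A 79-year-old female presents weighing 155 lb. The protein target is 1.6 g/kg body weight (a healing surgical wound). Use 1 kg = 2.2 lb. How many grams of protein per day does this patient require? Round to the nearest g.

113 g/day

Weight in kg = 155 ÷ 2.2 = 70.4545 kg.
Protein = 1.6 g/kg × 70.4545 kg = 112.7273 g/day.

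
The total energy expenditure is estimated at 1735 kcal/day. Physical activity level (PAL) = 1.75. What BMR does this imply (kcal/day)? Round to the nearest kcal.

BMR = TEE ÷ activity factor = 1735 ÷ 1.75 = 991.4286 kcal/day.

991 kcal/day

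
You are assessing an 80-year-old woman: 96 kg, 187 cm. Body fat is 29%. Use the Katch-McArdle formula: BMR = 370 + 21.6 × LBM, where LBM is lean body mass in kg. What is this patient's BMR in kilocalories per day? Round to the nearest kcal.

LBM = 96 × (1 − 0.29) = 68.16 kg. Katch-McArdle: BMR = 370 + 21.6 × 68.16 = 1842.256 kcal/day.

1842 kilocalories per day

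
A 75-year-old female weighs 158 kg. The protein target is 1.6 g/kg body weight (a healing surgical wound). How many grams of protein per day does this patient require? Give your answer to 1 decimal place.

252.8 g/day

Protein = 1.6 g/kg × 158 kg = 252.8 g/day.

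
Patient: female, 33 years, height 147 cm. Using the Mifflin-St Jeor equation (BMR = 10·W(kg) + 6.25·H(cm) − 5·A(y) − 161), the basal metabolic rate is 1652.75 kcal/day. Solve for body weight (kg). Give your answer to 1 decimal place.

1652.75 = 10·W + 6.25(147) − 5(33) − 161
10·W = 1652.75 − 592.75 = 1060, so W = 106 kg.

106.0 kg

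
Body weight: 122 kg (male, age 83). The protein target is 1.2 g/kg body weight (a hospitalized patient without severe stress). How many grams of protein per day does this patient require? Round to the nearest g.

146 g/day

Protein = 1.2 g/kg × 122 kg = 146.4 g/day.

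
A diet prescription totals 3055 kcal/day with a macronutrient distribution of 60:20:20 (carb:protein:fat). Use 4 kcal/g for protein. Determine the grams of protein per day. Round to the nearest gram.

Protein energy = 20% × 3055 = 611 kcal.
At 4 kcal/g: 611 ÷ 4 = 152.75 g.

153 g/day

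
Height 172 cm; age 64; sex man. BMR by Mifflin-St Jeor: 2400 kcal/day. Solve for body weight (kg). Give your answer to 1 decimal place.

164.0 kg

2400 = 10·W + 6.25(172) − 5(64) + 5
10·W = 2400 − 760 = 1640, so W = 164 kg.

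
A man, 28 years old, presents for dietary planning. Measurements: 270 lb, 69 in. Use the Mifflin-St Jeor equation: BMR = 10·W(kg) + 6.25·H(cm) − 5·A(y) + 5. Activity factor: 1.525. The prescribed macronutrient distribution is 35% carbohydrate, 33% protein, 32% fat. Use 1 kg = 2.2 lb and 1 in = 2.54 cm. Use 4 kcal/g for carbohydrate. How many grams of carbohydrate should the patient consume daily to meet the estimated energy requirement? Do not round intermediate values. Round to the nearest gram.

Convert to metric: weight = 270 ÷ 2.2 = 122.7273 kg; height = 69 × 2.54 = 175.26 cm.
Mifflin-St Jeor (male): BMR = 10(122.7273) + 6.25(175.26) − 5(28) + 5 = 1227.2727 + 1095.375 − 140 + 5 = 2187.6477 kcal/day.
TEE = 2187.6477 × 1.525 = 3336.1628 kcal/day.
Carbohydrate energy = 35% × 3336.1628 = 1167.657 kcal.
Carbohydrate = 1167.657 ÷ 4 kcal/g = 291.9142 g.

292 g/day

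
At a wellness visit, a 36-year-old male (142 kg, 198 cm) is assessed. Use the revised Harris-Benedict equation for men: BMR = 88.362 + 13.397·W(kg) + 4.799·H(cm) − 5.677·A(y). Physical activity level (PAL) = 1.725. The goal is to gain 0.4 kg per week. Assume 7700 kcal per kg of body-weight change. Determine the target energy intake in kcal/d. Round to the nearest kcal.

5161 kcal/d

Harris-Benedict: BMR = 88.362 + 13.397(142) + 4.799(198) − 5.677(36) = 2736.566 kcal/day.
TEE = 2736.566 × 1.725 = 4720.5764 kcal/day.
Required daily surplus = 0.4 × 7700 ÷ 7 = 440 kcal/day.
Target intake = 4720.5764 + 440 = 5160.5764 kcal/day.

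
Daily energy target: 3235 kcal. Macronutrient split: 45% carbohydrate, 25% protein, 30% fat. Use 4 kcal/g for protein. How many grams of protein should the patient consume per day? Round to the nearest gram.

Protein energy = 25% × 3235 = 808.75 kcal.
At 4 kcal/g: 808.75 ÷ 4 = 202.1875 g.

202 g/day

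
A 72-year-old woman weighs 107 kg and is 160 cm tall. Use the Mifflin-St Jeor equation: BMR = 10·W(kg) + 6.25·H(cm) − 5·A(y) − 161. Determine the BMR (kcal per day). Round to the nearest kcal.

Mifflin-St Jeor (female): BMR = 10(107) + 6.25(160) − 5(72) − 161 = 1070 + 1000 − 360 − 161 = 1549 kcal/day.

1549 kcal per day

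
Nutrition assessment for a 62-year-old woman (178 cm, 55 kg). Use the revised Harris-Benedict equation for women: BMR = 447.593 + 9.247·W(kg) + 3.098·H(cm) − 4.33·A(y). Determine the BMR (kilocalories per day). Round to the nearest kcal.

1239 kilocalories per day

Harris-Benedict: BMR = 447.593 + 9.247(55) + 3.098(178) − 4.33(62) = 1239.162 kcal/day.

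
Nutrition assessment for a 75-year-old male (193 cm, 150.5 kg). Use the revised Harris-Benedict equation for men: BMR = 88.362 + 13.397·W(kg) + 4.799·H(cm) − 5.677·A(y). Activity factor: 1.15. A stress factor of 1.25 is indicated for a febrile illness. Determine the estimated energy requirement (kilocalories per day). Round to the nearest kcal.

3745 kilocalories per day

Harris-Benedict: BMR = 88.362 + 13.397(150.5) + 4.799(193) − 5.677(75) = 2605.0425 kcal/day.
TEE = BMR × activity factor = 2605.0425 × 1.15 = 2995.7989 kcal/day.
Apply stress factor: 2995.7989 × 1.25 = 3744.7486 kcal/day.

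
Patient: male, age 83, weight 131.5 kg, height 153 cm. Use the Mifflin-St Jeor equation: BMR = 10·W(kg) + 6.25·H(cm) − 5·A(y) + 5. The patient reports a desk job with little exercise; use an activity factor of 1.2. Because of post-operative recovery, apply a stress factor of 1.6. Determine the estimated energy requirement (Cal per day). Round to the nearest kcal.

3574 Cal per day

Mifflin-St Jeor (male): BMR = 10(131.5) + 6.25(153) − 5(83) + 5 = 1315 + 956.25 − 415 + 5 = 1861.25 kcal/day.
TEE = BMR × activity factor = 1861.25 × 1.2 = 2233.5 kcal/day.
Apply stress factor: 2233.5 × 1.6 = 3573.6 kcal/day.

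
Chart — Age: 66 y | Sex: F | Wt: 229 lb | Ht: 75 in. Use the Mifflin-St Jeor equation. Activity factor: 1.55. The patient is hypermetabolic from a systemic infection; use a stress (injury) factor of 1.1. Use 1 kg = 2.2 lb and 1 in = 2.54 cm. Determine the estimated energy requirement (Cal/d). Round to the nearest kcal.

Convert to metric: weight = 229 ÷ 2.2 = 104.0909 kg; height = 75 × 2.54 = 190.5 cm.
Mifflin-St Jeor (female): BMR = 10(104.0909) + 6.25(190.5) − 5(66) − 161 = 1040.9091 + 1190.625 − 330 − 161 = 1740.5341 kcal/day.
TEE = BMR × activity factor = 1740.5341 × 1.55 = 2697.8278 kcal/day.
Apply stress factor: 2697.8278 × 1.1 = 2967.6106 kcal/day.

2968 Cal/d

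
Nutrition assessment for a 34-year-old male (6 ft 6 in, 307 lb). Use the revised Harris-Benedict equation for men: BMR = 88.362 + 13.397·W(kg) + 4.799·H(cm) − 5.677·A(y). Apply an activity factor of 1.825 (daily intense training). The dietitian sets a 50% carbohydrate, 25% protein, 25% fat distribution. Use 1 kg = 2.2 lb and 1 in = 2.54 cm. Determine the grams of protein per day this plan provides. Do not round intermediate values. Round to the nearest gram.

Convert to metric: weight = 307 ÷ 2.2 = 139.5455 kg; height = (6×12 + 6) × 2.54 = 78 × 2.54 = 198.12 cm.
Harris-Benedict: BMR = 88.362 + 13.397(139.5455) + 4.799(198.12) − 5.677(34) = 2715.6123 kcal/day.
TEE = 2715.6123 × 1.825 = 4955.9925 kcal/day.
Protein energy = 25% × 4955.9925 = 1238.9981 kcal.
Protein = 1238.9981 ÷ 4 kcal/g = 309.7495 g.

310 g/day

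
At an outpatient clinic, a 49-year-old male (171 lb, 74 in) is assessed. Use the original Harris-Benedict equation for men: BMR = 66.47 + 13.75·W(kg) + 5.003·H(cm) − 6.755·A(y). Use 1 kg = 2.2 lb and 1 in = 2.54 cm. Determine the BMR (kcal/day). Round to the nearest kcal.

Convert to metric: weight = 171 ÷ 2.2 = 77.7273 kg; height = 74 × 2.54 = 187.96 cm.
Harris-Benedict: BMR = 66.47 + 13.75(77.7273) + 5.003(187.96) − 6.755(49) = 1744.5889 kcal/day.

1745 kcal/day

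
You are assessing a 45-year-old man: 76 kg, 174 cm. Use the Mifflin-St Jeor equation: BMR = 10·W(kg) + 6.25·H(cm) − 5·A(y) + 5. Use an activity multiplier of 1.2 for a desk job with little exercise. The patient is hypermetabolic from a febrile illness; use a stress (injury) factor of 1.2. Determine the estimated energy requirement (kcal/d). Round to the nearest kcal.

2344 kcal/d

Mifflin-St Jeor (male): BMR = 10(76) + 6.25(174) − 5(45) + 5 = 760 + 1087.5 − 225 + 5 = 1627.5 kcal/day.
TEE = BMR × activity factor = 1627.5 × 1.2 = 1953 kcal/day.
Apply stress factor: 1953 × 1.2 = 2343.6 kcal/day.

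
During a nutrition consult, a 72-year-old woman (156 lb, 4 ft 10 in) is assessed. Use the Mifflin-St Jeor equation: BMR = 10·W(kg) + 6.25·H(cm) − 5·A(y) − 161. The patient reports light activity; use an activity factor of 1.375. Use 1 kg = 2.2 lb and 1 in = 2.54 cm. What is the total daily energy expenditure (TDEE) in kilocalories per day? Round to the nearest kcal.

1525 kilocalories per day

Convert to metric: weight = 156 ÷ 2.2 = 70.9091 kg; height = (4×12 + 10) × 2.54 = 58 × 2.54 = 147.32 cm.
Mifflin-St Jeor (female): BMR = 10(70.9091) + 6.25(147.32) − 5(72) − 161 = 709.0909 + 920.75 − 360 − 161 = 1108.8409 kcal/day.
TEE = BMR × activity factor = 1108.8409 × 1.375 = 1524.6563 kcal/day.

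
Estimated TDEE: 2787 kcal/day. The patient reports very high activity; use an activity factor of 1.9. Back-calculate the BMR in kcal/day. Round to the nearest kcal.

1467 kcal/day

BMR = TEE ÷ activity factor = 2787 ÷ 1.9 = 1466.8421 kcal/day.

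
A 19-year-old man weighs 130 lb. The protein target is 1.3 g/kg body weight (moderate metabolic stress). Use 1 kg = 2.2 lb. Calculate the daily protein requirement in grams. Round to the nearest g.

Weight in kg = 130 ÷ 2.2 = 59.0909 kg.
Protein = 1.3 g/kg × 59.0909 kg = 76.8182 g/day.

77 g/day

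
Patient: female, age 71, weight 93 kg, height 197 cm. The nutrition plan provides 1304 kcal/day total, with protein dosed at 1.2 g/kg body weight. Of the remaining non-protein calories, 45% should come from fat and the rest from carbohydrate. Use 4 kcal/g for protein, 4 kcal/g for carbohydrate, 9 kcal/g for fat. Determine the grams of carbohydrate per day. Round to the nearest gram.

Protein = 1.2 × 93 = 111.6 g → 111.6 × 4 = 446.4 kcal.
Non-protein calories = 1304 − 446.4 = 857.6 kcal.
Fat: 45% × 857.6 = 385.92 kcal; carbohydrate: 471.68 kcal.
Carbohydrate: 471.68 kcal ÷ 4 kcal/g = 117.92 g.

118 g/day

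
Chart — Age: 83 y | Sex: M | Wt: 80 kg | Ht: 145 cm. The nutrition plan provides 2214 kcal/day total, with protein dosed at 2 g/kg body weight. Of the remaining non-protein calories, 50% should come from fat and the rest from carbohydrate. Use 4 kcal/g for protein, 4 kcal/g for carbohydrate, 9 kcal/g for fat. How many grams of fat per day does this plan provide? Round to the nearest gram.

87 g/day

Protein = 2 × 80 = 160 g → 160 × 4 = 640 kcal.
Non-protein calories = 2214 − 640 = 1574 kcal.
Fat: 50% × 1574 = 787 kcal; carbohydrate: 787 kcal.
Fat: 787 kcal ÷ 9 kcal/g = 87.4444 g.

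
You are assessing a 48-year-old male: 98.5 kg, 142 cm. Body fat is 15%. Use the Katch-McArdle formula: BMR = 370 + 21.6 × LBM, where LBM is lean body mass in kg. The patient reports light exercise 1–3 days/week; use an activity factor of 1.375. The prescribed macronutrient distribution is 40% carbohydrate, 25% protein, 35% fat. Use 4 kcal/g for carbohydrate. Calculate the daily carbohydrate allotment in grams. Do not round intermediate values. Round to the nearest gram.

300 g/day

LBM = 98.5 × (1 − 0.15) = 83.725 kg. Katch-McArdle: BMR = 370 + 21.6 × 83.725 = 2178.46 kcal/day.
TEE = 2178.46 × 1.375 = 2995.3825 kcal/day.
Carbohydrate energy = 40% × 2995.3825 = 1198.153 kcal.
Carbohydrate = 1198.153 ÷ 4 kcal/g = 299.5383 g.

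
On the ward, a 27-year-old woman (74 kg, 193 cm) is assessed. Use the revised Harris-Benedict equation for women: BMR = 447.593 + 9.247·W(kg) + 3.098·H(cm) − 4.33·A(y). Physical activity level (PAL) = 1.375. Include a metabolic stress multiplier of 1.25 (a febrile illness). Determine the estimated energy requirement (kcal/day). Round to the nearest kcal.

2772 kcal/day

Harris-Benedict: BMR = 447.593 + 9.247(74) + 3.098(193) − 4.33(27) = 1612.875 kcal/day.
TEE = BMR × activity factor = 1612.875 × 1.375 = 2217.7031 kcal/day.
Apply stress factor: 2217.7031 × 1.25 = 2772.1289 kcal/day.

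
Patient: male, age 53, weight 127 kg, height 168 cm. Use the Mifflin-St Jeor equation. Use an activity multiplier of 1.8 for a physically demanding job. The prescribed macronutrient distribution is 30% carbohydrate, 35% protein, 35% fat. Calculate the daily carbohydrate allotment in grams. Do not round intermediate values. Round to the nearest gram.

Mifflin-St Jeor (male): BMR = 10(127) + 6.25(168) − 5(53) + 5 = 1270 + 1050 − 265 + 5 = 2060 kcal/day.
TEE = 2060 × 1.8 = 3708 kcal/day.
Carbohydrate energy = 30% × 3708 = 1112.4 kcal.
Carbohydrate = 1112.4 ÷ 4 kcal/g = 278.1 g.

278 g/day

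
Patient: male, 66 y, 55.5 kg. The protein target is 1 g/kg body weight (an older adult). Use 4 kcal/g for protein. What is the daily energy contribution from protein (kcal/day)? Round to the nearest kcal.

Protein = 1 g/kg × 55.5 kg = 55.5 g/day.
Protein energy = 55.5 g × 4 kcal/g = 222 kcal/day.

222 kcal/day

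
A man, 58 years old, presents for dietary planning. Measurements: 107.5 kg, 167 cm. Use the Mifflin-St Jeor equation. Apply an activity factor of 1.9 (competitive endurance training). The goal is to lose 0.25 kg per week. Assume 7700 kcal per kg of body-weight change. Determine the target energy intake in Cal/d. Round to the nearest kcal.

3209 Cal/d

Mifflin-St Jeor (male): BMR = 10(107.5) + 6.25(167) − 5(58) + 5 = 1075 + 1043.75 − 290 + 5 = 1833.75 kcal/day.
TEE = 1833.75 × 1.9 = 3484.125 kcal/day.
Required daily deficit = 0.25 × 7700 ÷ 7 = 275 kcal/day.
Target intake = 3484.125 − 275 = 3209.125 kcal/day.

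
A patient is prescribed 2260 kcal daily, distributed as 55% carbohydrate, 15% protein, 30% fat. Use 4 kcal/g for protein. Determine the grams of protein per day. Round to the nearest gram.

Protein energy = 15% × 2260 = 339 kcal.
At 4 kcal/g: 339 ÷ 4 = 84.75 g.

85 g/day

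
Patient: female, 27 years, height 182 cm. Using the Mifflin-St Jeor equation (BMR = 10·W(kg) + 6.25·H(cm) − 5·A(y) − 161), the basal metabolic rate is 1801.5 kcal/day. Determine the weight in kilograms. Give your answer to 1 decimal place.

1801.5 = 10·W + 6.25(182) − 5(27) − 161
10·W = 1801.5 − 841.5 = 960, so W = 96 kg.

96.0 kg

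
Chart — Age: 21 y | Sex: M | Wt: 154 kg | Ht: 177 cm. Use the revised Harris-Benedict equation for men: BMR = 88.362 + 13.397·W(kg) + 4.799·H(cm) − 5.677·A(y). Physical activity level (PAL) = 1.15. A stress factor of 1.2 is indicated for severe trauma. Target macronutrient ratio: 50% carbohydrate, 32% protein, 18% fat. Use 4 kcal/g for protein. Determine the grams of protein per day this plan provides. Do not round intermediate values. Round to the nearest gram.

318 g/day

Harris-Benedict: BMR = 88.362 + 13.397(154) + 4.799(177) − 5.677(21) = 2881.706 kcal/day.
TEE = 2881.706 × 1.15 = 3313.9619 kcal/day.
With stress factor 1.2: 3313.9619 × 1.2 = 3976.7543 kcal/day.
Protein energy = 32% × 3976.7543 = 1272.5614 kcal.
Protein = 1272.5614 ÷ 4 kcal/g = 318.1403 g.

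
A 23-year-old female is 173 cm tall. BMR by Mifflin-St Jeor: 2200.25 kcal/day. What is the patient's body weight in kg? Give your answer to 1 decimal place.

139.5 kg

2200.25 = 10·W + 6.25(173) − 5(23) − 161
10·W = 2200.25 − 805.25 = 1395, so W = 139.5 kg.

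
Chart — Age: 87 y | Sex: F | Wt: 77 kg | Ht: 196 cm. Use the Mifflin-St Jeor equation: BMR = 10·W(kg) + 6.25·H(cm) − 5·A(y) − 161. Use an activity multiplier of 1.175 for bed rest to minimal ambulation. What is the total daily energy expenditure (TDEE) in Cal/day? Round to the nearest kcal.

Mifflin-St Jeor (female): BMR = 10(77) + 6.25(196) − 5(87) − 161 = 770 + 1225 − 435 − 161 = 1399 kcal/day.
TEE = BMR × activity factor = 1399 × 1.175 = 1643.825 kcal/day.

1644 Cal/day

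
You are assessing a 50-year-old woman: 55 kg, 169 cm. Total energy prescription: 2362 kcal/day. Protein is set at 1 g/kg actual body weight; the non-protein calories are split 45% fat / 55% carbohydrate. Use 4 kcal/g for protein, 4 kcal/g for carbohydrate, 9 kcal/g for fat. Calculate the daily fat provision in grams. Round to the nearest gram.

107 g/day

Protein = 1 × 55 = 55 g → 55 × 4 = 220 kcal.
Non-protein calories = 2362 − 220 = 2142 kcal.
Fat: 45% × 2142 = 963.9 kcal; carbohydrate: 1178.1 kcal.
Fat: 963.9 kcal ÷ 9 kcal/g = 107.1 g.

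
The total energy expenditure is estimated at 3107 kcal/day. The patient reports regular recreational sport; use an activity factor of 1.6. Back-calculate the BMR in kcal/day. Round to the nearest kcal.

1942 kcal/day

BMR = TEE ÷ activity factor = 3107 ÷ 1.6 = 1941.875 kcal/day.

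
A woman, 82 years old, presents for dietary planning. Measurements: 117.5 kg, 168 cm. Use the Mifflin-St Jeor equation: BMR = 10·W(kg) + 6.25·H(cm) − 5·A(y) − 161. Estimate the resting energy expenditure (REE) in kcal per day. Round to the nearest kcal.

Mifflin-St Jeor (female): BMR = 10(117.5) + 6.25(168) − 5(82) − 161 = 1175 + 1050 − 410 − 161 = 1654 kcal/day.

1654 kcal per day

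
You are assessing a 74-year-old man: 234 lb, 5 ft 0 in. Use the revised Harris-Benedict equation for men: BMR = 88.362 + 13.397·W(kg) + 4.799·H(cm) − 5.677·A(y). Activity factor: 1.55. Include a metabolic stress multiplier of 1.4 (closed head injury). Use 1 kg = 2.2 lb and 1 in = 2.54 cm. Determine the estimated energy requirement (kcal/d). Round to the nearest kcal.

Convert to metric: weight = 234 ÷ 2.2 = 106.3636 kg; height = (5×12 + 0) × 2.54 = 60 × 2.54 = 152.4 cm.
Harris-Benedict: BMR = 88.362 + 13.397(106.3636) + 4.799(152.4) − 5.677(74) = 1824.5852 kcal/day.
TEE = BMR × activity factor = 1824.5852 × 1.55 = 2828.1071 kcal/day.
Apply stress factor: 2828.1071 × 1.4 = 3959.35 kcal/day.

3959 kcal/d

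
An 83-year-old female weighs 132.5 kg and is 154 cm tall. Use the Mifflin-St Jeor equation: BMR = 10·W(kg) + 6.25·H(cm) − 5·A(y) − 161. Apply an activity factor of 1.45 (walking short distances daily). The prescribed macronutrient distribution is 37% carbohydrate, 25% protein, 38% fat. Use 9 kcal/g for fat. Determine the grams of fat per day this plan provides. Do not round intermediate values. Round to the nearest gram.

105 g/day

Mifflin-St Jeor (female): BMR = 10(132.5) + 6.25(154) − 5(83) − 161 = 1325 + 962.5 − 415 − 161 = 1711.5 kcal/day.
TEE = 1711.5 × 1.45 = 2481.675 kcal/day.
Fat energy = 38% × 2481.675 = 943.0365 kcal.
Fat = 943.0365 ÷ 9 kcal/g = 104.7818 g.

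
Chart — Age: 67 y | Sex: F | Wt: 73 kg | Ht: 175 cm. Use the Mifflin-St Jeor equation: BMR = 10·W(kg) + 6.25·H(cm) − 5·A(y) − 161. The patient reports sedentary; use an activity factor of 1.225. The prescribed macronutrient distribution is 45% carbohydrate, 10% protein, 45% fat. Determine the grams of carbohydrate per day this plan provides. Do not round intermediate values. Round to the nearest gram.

Mifflin-St Jeor (female): BMR = 10(73) + 6.25(175) − 5(67) − 161 = 730 + 1093.75 − 335 − 161 = 1327.75 kcal/day.
TEE = 1327.75 × 1.225 = 1626.4938 kcal/day.
Carbohydrate energy = 45% × 1626.4938 = 731.9222 kcal.
Carbohydrate = 731.9222 ÷ 4 kcal/g = 182.9805 g.

183 g/day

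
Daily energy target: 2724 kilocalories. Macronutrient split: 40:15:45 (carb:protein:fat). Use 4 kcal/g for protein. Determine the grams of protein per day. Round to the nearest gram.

Protein energy = 15% × 2724 = 408.6 kcal.
At 4 kcal/g: 408.6 ÷ 4 = 102.15 g.

102 g/day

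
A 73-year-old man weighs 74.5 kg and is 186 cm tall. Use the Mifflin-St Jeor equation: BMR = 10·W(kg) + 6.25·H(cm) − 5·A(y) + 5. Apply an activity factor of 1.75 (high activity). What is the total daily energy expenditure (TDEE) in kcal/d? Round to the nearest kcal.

Mifflin-St Jeor (male): BMR = 10(74.5) + 6.25(186) − 5(73) + 5 = 745 + 1162.5 − 365 + 5 = 1547.5 kcal/day.
TEE = BMR × activity factor = 1547.5 × 1.75 = 2708.125 kcal/day.

2708 kcal/d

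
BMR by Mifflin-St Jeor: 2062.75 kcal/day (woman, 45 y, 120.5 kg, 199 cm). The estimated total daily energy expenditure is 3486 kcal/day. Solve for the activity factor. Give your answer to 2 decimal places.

Activity factor = TEE ÷ BMR = 3486 ÷ 2062.75 = 1.69.

1.69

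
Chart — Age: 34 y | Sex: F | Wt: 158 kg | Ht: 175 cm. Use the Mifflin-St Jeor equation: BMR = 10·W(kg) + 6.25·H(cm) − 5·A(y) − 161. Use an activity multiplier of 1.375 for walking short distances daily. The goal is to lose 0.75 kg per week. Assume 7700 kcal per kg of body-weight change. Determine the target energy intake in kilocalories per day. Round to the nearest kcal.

2396 kilocalories per day

Mifflin-St Jeor (female): BMR = 10(158) + 6.25(175) − 5(34) − 161 = 1580 + 1093.75 − 170 − 161 = 2342.75 kcal/day.
TEE = 2342.75 × 1.375 = 3221.2813 kcal/day.
Required daily deficit = 0.75 × 7700 ÷ 7 = 825 kcal/day.
Target intake = 3221.2813 − 825 = 2396.2813 kcal/day.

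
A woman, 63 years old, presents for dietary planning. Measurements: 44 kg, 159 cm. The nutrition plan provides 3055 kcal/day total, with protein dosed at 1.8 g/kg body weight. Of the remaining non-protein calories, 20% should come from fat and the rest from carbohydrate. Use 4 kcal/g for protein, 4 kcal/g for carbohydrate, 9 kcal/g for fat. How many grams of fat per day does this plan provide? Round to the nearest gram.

Protein = 1.8 × 44 = 79.2 g → 79.2 × 4 = 316.8 kcal.
Non-protein calories = 3055 − 316.8 = 2738.2 kcal.
Fat: 20% × 2738.2 = 547.64 kcal; carbohydrate: 2190.56 kcal.
Fat: 547.64 kcal ÷ 9 kcal/g = 60.8489 g.

61 g/day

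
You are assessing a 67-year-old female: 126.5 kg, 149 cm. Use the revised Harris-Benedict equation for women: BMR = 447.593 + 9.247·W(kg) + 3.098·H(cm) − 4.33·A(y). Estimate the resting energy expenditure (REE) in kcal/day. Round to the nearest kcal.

1789 kcal/day

Harris-Benedict: BMR = 447.593 + 9.247(126.5) + 3.098(149) − 4.33(67) = 1788.8305 kcal/day.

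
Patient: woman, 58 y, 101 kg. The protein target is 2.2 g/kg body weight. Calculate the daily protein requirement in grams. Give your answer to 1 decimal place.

222.2 g/day

Protein = 2.2 g/kg × 101 kg = 222.2 g/day.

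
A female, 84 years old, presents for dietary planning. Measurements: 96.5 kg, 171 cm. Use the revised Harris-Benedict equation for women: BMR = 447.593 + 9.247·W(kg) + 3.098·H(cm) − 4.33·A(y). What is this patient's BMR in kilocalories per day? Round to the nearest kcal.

1506 kilocalories per day

Harris-Benedict: BMR = 447.593 + 9.247(96.5) + 3.098(171) − 4.33(84) = 1505.9665 kcal/day.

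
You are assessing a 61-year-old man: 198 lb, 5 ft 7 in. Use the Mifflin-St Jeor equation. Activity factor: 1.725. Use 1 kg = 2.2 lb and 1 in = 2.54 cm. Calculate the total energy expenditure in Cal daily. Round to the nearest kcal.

Convert to metric: weight = 198 ÷ 2.2 = 90 kg; height = (5×12 + 7) × 2.54 = 67 × 2.54 = 170.18 cm.
Mifflin-St Jeor (male): BMR = 10(90) + 6.25(170.18) − 5(61) + 5 = 900 + 1063.625 − 305 + 5 = 1663.625 kcal/day.
TEE = BMR × activity factor = 1663.625 × 1.725 = 2869.7531 kcal/day.

2870 Cal daily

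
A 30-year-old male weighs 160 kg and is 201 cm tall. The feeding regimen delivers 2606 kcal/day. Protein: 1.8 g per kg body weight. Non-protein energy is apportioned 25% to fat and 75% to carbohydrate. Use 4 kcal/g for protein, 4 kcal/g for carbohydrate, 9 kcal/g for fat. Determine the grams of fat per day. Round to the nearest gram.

40 g/day

Protein = 1.8 × 160 = 288 g → 288 × 4 = 1152 kcal.
Non-protein calories = 2606 − 1152 = 1454 kcal.
Fat: 25% × 1454 = 363.5 kcal; carbohydrate: 1090.5 kcal.
Fat: 363.5 kcal ÷ 9 kcal/g = 40.3889 g.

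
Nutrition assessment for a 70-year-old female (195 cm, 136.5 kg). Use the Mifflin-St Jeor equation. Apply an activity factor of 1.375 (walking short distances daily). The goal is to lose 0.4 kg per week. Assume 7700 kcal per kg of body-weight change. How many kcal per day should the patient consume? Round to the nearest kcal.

Mifflin-St Jeor (female): BMR = 10(136.5) + 6.25(195) − 5(70) − 161 = 1365 + 1218.75 − 350 − 161 = 2072.75 kcal/day.
TEE = 2072.75 × 1.375 = 2850.0313 kcal/day.
Required daily deficit = 0.4 × 7700 ÷ 7 = 440 kcal/day.
Target intake = 2850.0313 − 440 = 2410.0313 kcal/day.

2410 kcal per day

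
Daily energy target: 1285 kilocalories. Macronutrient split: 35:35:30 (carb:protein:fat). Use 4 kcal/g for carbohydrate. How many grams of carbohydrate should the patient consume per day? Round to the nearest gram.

112 g/day

Carbohydrate energy = 35% × 1285 = 449.75 kcal.
At 4 kcal/g: 449.75 ÷ 4 = 112.4375 g.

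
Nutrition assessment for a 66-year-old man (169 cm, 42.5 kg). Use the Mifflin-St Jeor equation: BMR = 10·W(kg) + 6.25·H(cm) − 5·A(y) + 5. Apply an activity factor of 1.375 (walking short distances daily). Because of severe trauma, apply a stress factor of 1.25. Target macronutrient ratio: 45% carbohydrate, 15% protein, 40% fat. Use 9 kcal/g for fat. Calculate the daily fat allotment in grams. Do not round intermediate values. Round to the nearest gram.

Mifflin-St Jeor (male): BMR = 10(42.5) + 6.25(169) − 5(66) + 5 = 425 + 1056.25 − 330 + 5 = 1156.25 kcal/day.
TEE = 1156.25 × 1.375 = 1589.8438 kcal/day.
With stress factor 1.25: 1589.8438 × 1.25 = 1987.3047 kcal/day.
Fat energy = 40% × 1987.3047 = 794.9219 kcal.
Fat = 794.9219 ÷ 9 kcal/g = 88.3247 g.

88 g/day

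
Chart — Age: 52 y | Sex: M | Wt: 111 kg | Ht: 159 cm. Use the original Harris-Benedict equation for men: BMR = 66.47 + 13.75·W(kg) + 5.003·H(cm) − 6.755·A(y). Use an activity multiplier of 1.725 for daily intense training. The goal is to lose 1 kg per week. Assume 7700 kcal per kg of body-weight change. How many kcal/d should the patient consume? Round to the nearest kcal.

2414 kcal/d

Harris-Benedict: BMR = 66.47 + 13.75(111) + 5.003(159) − 6.755(52) = 2036.937 kcal/day.
TEE = 2036.937 × 1.725 = 3513.7163 kcal/day.
Required daily deficit = 1 × 7700 ÷ 7 = 1100 kcal/day.
Target intake = 3513.7163 − 1100 = 2413.7163 kcal/day.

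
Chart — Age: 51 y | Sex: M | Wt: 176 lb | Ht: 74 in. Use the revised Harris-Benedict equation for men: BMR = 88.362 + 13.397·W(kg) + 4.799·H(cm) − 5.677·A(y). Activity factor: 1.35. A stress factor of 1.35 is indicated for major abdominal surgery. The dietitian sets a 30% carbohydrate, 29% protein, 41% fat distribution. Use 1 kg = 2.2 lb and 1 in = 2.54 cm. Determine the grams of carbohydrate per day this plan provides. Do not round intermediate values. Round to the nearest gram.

Convert to metric: weight = 176 ÷ 2.2 = 80 kg; height = 74 × 2.54 = 187.96 cm.
Harris-Benedict: BMR = 88.362 + 13.397(80) + 4.799(187.96) − 5.677(51) = 1772.615 kcal/day.
TEE = 1772.615 × 1.35 = 2393.0303 kcal/day.
With stress factor 1.35: 2393.0303 × 1.35 = 3230.5909 kcal/day.
Carbohydrate energy = 30% × 3230.5909 = 969.1773 kcal.
Carbohydrate = 969.1773 ÷ 4 kcal/g = 242.2943 g.

242 g/day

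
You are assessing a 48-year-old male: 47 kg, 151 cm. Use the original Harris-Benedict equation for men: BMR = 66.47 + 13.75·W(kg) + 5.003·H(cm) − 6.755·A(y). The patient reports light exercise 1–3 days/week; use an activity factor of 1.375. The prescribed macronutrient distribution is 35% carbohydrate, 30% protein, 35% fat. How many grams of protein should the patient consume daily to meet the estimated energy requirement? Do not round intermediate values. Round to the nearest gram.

Harris-Benedict: BMR = 66.47 + 13.75(47) + 5.003(151) − 6.755(48) = 1143.933 kcal/day.
TEE = 1143.933 × 1.375 = 1572.9079 kcal/day.
Protein energy = 30% × 1572.9079 = 471.8724 kcal.
Protein = 471.8724 ÷ 4 kcal/g = 117.9681 g.

118 g/day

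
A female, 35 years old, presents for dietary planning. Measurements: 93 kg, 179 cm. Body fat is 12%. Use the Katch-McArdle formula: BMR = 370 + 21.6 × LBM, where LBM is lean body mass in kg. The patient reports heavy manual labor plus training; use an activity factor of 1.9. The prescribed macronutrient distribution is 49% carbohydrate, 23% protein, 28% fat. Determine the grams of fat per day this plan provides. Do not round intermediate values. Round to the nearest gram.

LBM = 93 × (1 − 0.12) = 81.84 kg. Katch-McArdle: BMR = 370 + 21.6 × 81.84 = 2137.744 kcal/day.
TEE = 2137.744 × 1.9 = 4061.7136 kcal/day.
Fat energy = 28% × 4061.7136 = 1137.2798 kcal.
Fat = 1137.2798 ÷ 9 kcal/g = 126.3644 g.

126 g/day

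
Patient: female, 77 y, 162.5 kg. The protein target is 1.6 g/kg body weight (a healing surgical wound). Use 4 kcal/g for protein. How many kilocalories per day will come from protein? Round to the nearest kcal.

1040 kcal/day

Protein = 1.6 g/kg × 162.5 kg = 260 g/day.
Protein energy = 260 g × 4 kcal/g = 1040 kcal/day.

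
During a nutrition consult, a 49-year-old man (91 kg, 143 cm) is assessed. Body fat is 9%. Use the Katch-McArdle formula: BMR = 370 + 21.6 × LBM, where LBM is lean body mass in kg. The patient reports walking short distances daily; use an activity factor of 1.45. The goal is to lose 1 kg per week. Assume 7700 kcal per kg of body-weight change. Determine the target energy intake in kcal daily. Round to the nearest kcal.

2030 kcal daily

LBM = 91 × (1 − 0.09) = 82.81 kg. Katch-McArdle: BMR = 370 + 21.6 × 82.81 = 2158.696 kcal/day.
TEE = 2158.696 × 1.45 = 3130.1092 kcal/day.
Required daily deficit = 1 × 7700 ÷ 7 = 1100 kcal/day.
Target intake = 3130.1092 − 1100 = 2030.1092 kcal/day.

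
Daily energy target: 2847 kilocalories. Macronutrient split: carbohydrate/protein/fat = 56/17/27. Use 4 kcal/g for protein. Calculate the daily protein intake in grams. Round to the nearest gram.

Protein energy = 17% × 2847 = 483.99 kcal.
At 4 kcal/g: 483.99 ÷ 4 = 120.9975 g.

121 g/day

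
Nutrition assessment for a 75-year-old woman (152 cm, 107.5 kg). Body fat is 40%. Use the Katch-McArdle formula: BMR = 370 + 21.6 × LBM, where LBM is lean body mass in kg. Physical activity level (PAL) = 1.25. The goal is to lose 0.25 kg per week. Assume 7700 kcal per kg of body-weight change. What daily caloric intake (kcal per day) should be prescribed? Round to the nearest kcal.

LBM = 107.5 × (1 − 0.4) = 64.5 kg. Katch-McArdle: BMR = 370 + 21.6 × 64.5 = 1763.2 kcal/day.
TEE = 1763.2 × 1.25 = 2204 kcal/day.
Required daily deficit = 0.25 × 7700 ÷ 7 = 275 kcal/day.
Target intake = 2204 − 275 = 1929 kcal/day.

1929 kcal per day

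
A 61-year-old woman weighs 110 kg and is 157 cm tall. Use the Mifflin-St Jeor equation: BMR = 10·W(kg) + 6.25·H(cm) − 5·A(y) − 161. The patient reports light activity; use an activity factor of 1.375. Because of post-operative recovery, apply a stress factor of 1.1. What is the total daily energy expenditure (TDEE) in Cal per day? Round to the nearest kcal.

Mifflin-St Jeor (female): BMR = 10(110) + 6.25(157) − 5(61) − 161 = 1100 + 981.25 − 305 − 161 = 1615.25 kcal/day.
TEE = BMR × activity factor = 1615.25 × 1.375 = 2220.9688 kcal/day.
Apply stress factor: 2220.9688 × 1.1 = 2443.0656 kcal/day.

2443 Cal per day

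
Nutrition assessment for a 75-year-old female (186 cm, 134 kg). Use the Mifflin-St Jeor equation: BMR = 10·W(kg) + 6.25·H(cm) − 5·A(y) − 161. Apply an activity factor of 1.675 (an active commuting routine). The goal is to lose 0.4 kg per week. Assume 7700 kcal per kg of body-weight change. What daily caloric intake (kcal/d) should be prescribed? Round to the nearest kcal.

2854 kcal/d

Mifflin-St Jeor (female): BMR = 10(134) + 6.25(186) − 5(75) − 161 = 1340 + 1162.5 − 375 − 161 = 1966.5 kcal/day.
TEE = 1966.5 × 1.675 = 3293.8875 kcal/day.
Required daily deficit = 0.4 × 7700 ÷ 7 = 440 kcal/day.
Target intake = 3293.8875 − 440 = 2853.8875 kcal/day.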